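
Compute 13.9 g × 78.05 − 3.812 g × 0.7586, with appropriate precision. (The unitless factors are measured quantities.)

13.9 × 78.05 = 1084.895 → 1.08 × 10^3 g (3 s.f., last digit at the 10^1 place).
3.812 × 0.7586 = 2.8917832 → 2.892 g (4 s.f., last digit at the 10^-3 place).
Difference: 1082.0032168 g; keep the coarser place, 10^1.
Result: 1.08 × 10^3 g.

1.08 × 10^3 g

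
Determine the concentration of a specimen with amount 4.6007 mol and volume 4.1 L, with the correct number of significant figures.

concentration = 4.6007 mol ÷ 4.1 L = 1.12212195122… mol/L.
4.6007 has 5 significant figures; 4.1 has 2.
Division/multiplication keeps the fewest: 2 significant figures.
Rounded: 1.1 mol/L.

1.1 mol/L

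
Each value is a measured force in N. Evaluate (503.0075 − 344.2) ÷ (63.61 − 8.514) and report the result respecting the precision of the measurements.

2.882

503.0075 − 344.2 = 158.8075, limited to 1 d.p. → 4 s.f.; 63.61 − 8.514 = 55.096, limited to 2 d.p. → 4 s.f.
Carrying full precision, 158.8075 ÷ 55.096 = 2.88237803107…; keep min(4, 4) = 4 s.f.
Rounded to 4 significant figures: 2.882.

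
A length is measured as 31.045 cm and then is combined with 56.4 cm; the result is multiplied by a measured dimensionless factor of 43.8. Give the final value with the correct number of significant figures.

3.83 × 10³ cm

31.045 cm + 56.4 cm = 87.445 cm; the sum is limited to 1 decimal place (3 s.f.).
Carrying full precision, 87.445 × 43.8 = 3830.091 cm; 43.8 has 3 s.f., so the result keeps min(3, 3) = 3 s.f.
Rounded to 3 significant figures: 3.83 × 10³ cm.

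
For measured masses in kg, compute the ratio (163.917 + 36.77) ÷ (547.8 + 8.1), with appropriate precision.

163.917 + 36.77 = 200.687, limited to 2 d.p. → 5 s.f.; 547.8 + 8.1 = 555.9, limited to 1 d.p. → 4 s.f.
Carrying full precision, 200.687 ÷ 555.9 = 0.361012772081…; keep min(5, 4) = 4 s.f.
Rounded to 4 significant figures: 0.3610.

0.3610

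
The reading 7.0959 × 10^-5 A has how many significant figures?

5

7.0959 × 10^-5: in scientific notation every digit of the coefficient is significant.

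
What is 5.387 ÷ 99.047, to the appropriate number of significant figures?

0.05439

5.387 ÷ 99.047 = 0.0543883206962…
Multiplication/division keeps the fewest significant figures: 5.387 → 4 s.f., 99.047 → 5 s.f.; limit is 4.
Rounded to 4 significant figures: 0.05439.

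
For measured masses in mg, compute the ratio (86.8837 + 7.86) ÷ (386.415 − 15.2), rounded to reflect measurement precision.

86.8837 + 7.86 = 94.7437, limited to 2 d.p. → 4 s.f.; 386.415 − 15.2 = 371.215, limited to 1 d.p. → 4 s.f.
Carrying full precision, 94.7437 ÷ 371.215 = 0.255225947227…; keep min(4, 4) = 4 s.f.
Rounded to 4 significant figures: 0.2552.

0.2552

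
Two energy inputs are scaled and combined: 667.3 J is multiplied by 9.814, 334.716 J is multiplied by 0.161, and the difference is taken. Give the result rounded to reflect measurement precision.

6495 J

667.3 × 9.814 = 6548.8822 → 6549 J (4 s.f., last digit at the 10^0 place).
334.716 × 0.161 = 53.889276 → 53.9 J (3 s.f., last digit at the 10^-1 place).
Difference: 6494.992924 J; keep the coarser place, 10^0.
Result: 6495 J.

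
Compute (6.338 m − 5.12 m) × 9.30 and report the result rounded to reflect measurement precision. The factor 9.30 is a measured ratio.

11.3 m

6.338 m − 5.12 m = 1.218 m; the difference is limited to 2 decimal places (3 s.f.).
Carrying full precision, 1.218 × 9.30 = 11.3274 m; 9.30 has 3 s.f., so the result keeps min(3, 3) = 3 s.f.
Rounded to 3 significant figures: 11.3 m.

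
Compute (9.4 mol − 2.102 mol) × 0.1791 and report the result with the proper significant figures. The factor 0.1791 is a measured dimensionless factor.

9.4 mol − 2.102 mol = 7.298 mol; the difference is limited to 1 decimal place (2 s.f.).
Carrying full precision, 7.298 × 0.1791 = 1.3070718 mol; 0.1791 has 4 s.f., so the result keeps min(2, 4) = 2 s.f.
Rounded to 2 significant figures: 1.3 mol.

1.3 mol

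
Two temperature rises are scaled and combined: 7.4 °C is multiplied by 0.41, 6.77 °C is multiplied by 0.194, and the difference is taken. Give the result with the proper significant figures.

1.7 °C

7.4 × 0.41 = 3.034 → 3.0 °C (2 s.f., last digit at the 10^-1 place).
6.77 × 0.194 = 1.31338 → 1.31 °C (3 s.f., last digit at the 10^-2 place).
Difference: 1.72062 °C; keep the coarser place, 10^-1.
Result: 1.7 °C.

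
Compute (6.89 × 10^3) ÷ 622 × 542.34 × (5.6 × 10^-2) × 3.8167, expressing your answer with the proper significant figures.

1.3 × 10^3

(6.89 × 10^3) ÷ 622 × 542.34 × (5.6 × 10^-2) × 3.8167 = 1284.03400684…
Multiplication/division keeps the fewest significant figures: 6.89 × 10^3 → 3 s.f., 622 → 3 s.f., 542.34 → 5 s.f., 5.6 × 10^-2 → 2 s.f., 3.8167 → 5 s.f.; limit is 2.
Rounded to 2 significant figures: 1.3 × 10^3.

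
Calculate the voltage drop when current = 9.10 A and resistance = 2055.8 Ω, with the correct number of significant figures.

voltage drop = 9.10 A × 2055.8 Ω = 18707.78 V.
9.10 has 3 significant figures; 2055.8 has 5.
Division/multiplication keeps the fewest: 3 significant figures.
Rounded: 1.87 × 10⁴ V.

1.87 × 10⁴ V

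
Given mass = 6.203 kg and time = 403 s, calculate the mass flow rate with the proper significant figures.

mass flow rate = 6.203 kg ÷ 403 s = 0.0153920595533… kg/s.
6.203 has 4 significant figures; 403 has 3.
Division/multiplication keeps the fewest: 3 significant figures.
Rounded: 0.0154 kg/s.

0.0154 kg/s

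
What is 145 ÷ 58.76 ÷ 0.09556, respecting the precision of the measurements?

25.8

145 ÷ 58.76 ÷ 0.09556 = 25.8232009029…
Multiplication/division keeps the fewest significant figures: 145 → 3 s.f., 58.76 → 4 s.f., 0.09556 → 4 s.f.; limit is 3.
Rounded to 3 significant figures: 25.8.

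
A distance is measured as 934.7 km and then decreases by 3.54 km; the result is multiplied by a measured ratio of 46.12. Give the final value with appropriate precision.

4.295 × 10⁴ km

934.7 km − 3.54 km = 931.16 km; the difference is limited to 1 decimal place (4 s.f.).
Carrying full precision, 931.16 × 46.12 = 42945.0992 km; 46.12 has 4 s.f., so the result keeps min(4, 4) = 4 s.f.
Rounded to 4 significant figures: 4.295 × 10⁴ km.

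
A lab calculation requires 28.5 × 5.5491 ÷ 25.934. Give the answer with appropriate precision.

28.5 × 5.5491 ÷ 25.934 = 6.09814721987…
Multiplication/division keeps the fewest significant figures: 28.5 → 3 s.f., 5.5491 → 5 s.f., 25.934 → 5 s.f.; limit is 3.
Rounded to 3 significant figures: 6.10.

6.10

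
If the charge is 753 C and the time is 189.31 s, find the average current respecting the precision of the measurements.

3.98 A

average current = 753 C ÷ 189.31 s = 3.97760287359… A.
753 has 3 significant figures; 189.31 has 5.
Division/multiplication keeps the fewest: 3 significant figures.
Rounded: 3.98 A.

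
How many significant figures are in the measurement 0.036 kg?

2

0.036: leading zeros are not significant.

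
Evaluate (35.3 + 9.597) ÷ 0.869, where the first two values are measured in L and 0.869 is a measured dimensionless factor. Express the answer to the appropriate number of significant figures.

51.7 L

35.3 L + 9.597 L = 44.897 L; the sum is limited to 1 decimal place (3 s.f.).
Carrying full precision, 44.897 ÷ 0.869 = 51.665132336… L; 0.869 has 3 s.f., so the result keeps min(3, 3) = 3 s.f.
Rounded to 3 significant figures: 51.7 L.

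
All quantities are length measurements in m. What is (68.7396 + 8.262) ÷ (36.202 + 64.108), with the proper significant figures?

0.76764

68.7396 + 8.262 = 77.0016, limited to 3 d.p. → 5 s.f.; 36.202 + 64.108 = 100.310, limited to 3 d.p. → 6 s.f.
Carrying full precision, 77.0016 ÷ 100.310 = 0.767636327385…; keep min(5, 6) = 5 s.f.
Rounded to 5 significant figures: 0.76764.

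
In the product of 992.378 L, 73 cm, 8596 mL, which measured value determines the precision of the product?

73 cm

992.378 L → 6 s.f.; 73 cm → 2 s.f.; 8596 mL → 4 s.f.
The fewest is 2 significant figures, from 73 cm.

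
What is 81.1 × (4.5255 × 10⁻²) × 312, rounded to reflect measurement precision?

1.15 × 10³

81.1 × (4.5255 × 10⁻²) × 312 = 1145.096316
Multiplication/division keeps the fewest significant figures: 81.1 → 3 s.f., 4.5255 × 10⁻² → 5 s.f., 312 → 3 s.f.; limit is 3.
Rounded to 3 significant figures: 1.15 × 10³.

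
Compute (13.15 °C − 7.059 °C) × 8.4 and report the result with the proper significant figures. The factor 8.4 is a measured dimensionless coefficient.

51 °C

13.15 °C − 7.059 °C = 6.091 °C; the difference is limited to 2 decimal places (3 s.f.).
Carrying full precision, 6.091 × 8.4 = 51.1644 °C; 8.4 has 2 s.f., so the result keeps min(3, 2) = 2 s.f.
Rounded to 2 significant figures: 51 °C.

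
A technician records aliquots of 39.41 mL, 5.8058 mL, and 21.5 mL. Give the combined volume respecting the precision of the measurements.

66.7 mL

39.41 mL + 5.8058 mL + 21.5 mL = 66.7158 mL.
Addition/subtraction keeps the fewest decimal places: 39.41 → 2 decimal places, 5.8058 → 4 decimal places, 21.5 → 1 decimal place; limit is 1.
Rounded to 1 decimal place: 66.7 mL.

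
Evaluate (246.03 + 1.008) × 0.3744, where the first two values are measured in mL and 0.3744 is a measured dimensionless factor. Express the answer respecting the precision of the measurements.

92.49 mL

246.03 mL + 1.008 mL = 247.038 mL; the sum is limited to 2 decimal places (5 s.f.).
Carrying full precision, 247.038 × 0.3744 = 92.4910272 mL; 0.3744 has 4 s.f., so the result keeps min(5, 4) = 4 s.f.
Rounded to 4 significant figures: 92.49 mL.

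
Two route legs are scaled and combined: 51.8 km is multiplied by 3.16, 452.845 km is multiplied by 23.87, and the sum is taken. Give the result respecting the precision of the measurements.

51.8 × 3.16 = 163.688 → 164 km (3 s.f., last digit at the 10^0 place).
452.845 × 23.87 = 10809.41015 → 1.081 × 10^4 km (4 s.f., last digit at the 10^1 place).
Sum: 10973.09815 km; keep the coarser place, 10^1.
Result: 1.097 × 10^4 km.

1.097 × 10^4 km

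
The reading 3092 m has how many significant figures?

4

3092: zeros between nonzero digits are significant.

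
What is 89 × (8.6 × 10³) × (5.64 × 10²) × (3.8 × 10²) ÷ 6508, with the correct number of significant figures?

2.5 × 10⁷

89 × (8.6 × 10³) × (5.64 × 10²) × (3.8 × 10²) ÷ 6508 = 25205981.5612…
Multiplication/division keeps the fewest significant figures: 89 → 2 s.f., 8.6 × 10³ → 2 s.f., 5.64 × 10² → 3 s.f., 3.8 × 10² → 2 s.f., 6508 → 4 s.f.; limit is 2.
Rounded to 2 significant figures: 2.5 × 10⁷.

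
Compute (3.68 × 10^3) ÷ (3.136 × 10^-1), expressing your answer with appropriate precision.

1.17 × 10^4

(3.68 × 10^3) ÷ (3.136 × 10^-1) = 11734.6938776…
Multiplication/division keeps the fewest significant figures: 3.68 × 10^3 → 3 s.f., 3.136 × 10^-1 → 4 s.f.; limit is 3.
Rounded to 3 significant figures: 1.17 × 10^4.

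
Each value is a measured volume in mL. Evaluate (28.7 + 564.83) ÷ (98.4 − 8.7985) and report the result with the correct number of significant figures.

6.62

28.7 + 564.83 = 593.53, limited to 1 d.p. → 4 s.f.; 98.4 − 8.7985 = 89.6015, limited to 1 d.p. → 3 s.f.
Carrying full precision, 593.53 ÷ 89.6015 = 6.62410785534…; keep min(4, 3) = 3 s.f.
Rounded to 3 significant figures: 6.62.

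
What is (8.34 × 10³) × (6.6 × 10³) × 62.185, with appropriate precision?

(8.34 × 10³) × (6.6 × 10³) × 62.185 = 3.42291114 × 10^9
Multiplication/division keeps the fewest significant figures: 8.34 × 10³ → 3 s.f., 6.6 × 10³ → 2 s.f., 62.185 → 5 s.f.; limit is 2.
Rounded to 2 significant figures: 3.4 × 10⁹.

3.4 × 10⁹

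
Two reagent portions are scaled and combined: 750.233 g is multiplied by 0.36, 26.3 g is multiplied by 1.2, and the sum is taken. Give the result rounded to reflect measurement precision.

750.233 × 0.36 = 270.08388 → 2.7 × 10^2 g (2 s.f., last digit at the 10^1 place).
26.3 × 1.2 = 31.56 → 32 g (2 s.f., last digit at the 10^0 place).
Sum: 301.64388 g; keep the coarser place, 10^1.
Result: 3.0 × 10^2 g.

3.0 × 10^2 g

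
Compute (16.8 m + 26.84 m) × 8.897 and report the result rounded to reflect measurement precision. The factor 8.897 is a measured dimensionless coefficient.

3.88 × 10² m

16.8 m + 26.84 m = 43.64 m; the sum is limited to 1 decimal place (3 s.f.).
Carrying full precision, 43.64 × 8.897 = 388.26508 m; 8.897 has 4 s.f., so the result keeps min(3, 4) = 3 s.f.
Rounded to 3 significant figures: 3.88 × 10² m.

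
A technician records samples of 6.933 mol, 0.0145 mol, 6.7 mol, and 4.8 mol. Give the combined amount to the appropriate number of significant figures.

6.933 mol + 0.0145 mol + 6.7 mol + 4.8 mol = 18.4475 mol.
Addition/subtraction keeps the fewest decimal places: 6.933 → 3 decimal places, 0.0145 → 4 decimal places, 6.7 → 1 decimal place, 4.8 → 1 decimal place; limit is 1.
Rounded to 1 decimal place: 18.4 mol.

18.4 mol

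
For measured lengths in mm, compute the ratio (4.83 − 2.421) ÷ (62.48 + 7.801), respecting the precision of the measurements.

4.83 − 2.421 = 2.409, limited to 2 d.p. → 3 s.f.; 62.48 + 7.801 = 70.281, limited to 2 d.p. → 4 s.f.
Carrying full precision, 2.409 ÷ 70.281 = 0.0342766892901…; keep min(3, 4) = 3 s.f.
Rounded to 3 significant figures: 0.0343.

0.0343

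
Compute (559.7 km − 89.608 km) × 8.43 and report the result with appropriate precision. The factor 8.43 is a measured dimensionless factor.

3.96 × 10^3 km

559.7 km − 89.608 km = 470.092 km; the difference is limited to 1 decimal place (4 s.f.).
Carrying full precision, 470.092 × 8.43 = 3962.87556 km; 8.43 has 3 s.f., so the result keeps min(4, 3) = 3 s.f.
Rounded to 3 significant figures: 3.96 × 10^3 km.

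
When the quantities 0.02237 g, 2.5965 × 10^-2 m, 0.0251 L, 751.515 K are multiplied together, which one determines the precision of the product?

0.0251 L

0.02237 g → 4 s.f.; 2.5965 × 10^-2 m → 5 s.f.; 0.0251 L → 3 s.f.; 751.515 K → 6 s.f.
The fewest is 3 significant figures, from 0.0251 L.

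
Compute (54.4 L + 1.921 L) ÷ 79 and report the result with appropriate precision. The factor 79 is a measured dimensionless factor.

54.4 L + 1.921 L = 56.321 L; the sum is limited to 1 decimal place (3 s.f.).
Carrying full precision, 56.321 ÷ 79 = 0.712924050633… L; 79 has 2 s.f., so the result keeps min(3, 2) = 2 s.f.
Rounded to 2 significant figures: 0.71 L.

0.71 L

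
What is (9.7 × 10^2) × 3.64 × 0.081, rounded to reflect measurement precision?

2.9 × 10^2

(9.7 × 10^2) × 3.64 × 0.081 = 285.9948
Multiplication/division keeps the fewest significant figures: 9.7 × 10^2 → 2 s.f., 3.64 → 3 s.f., 0.081 → 2 s.f.; limit is 2.
Rounded to 2 significant figures: 2.9 × 10^2.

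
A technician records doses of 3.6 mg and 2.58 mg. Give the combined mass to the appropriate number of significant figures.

3.6 mg + 2.58 mg = 6.18 mg.
Addition/subtraction keeps the fewest decimal places: 3.6 → 1 decimal place, 2.58 → 2 decimal places; limit is 1.
Rounded to 1 decimal place: 6.2 mg.

6.2 mg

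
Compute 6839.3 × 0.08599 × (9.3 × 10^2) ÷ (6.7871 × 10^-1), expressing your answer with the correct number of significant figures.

8.1 × 10^5

6839.3 × 0.08599 × (9.3 × 10^2) ÷ (6.7871 × 10^-1) = 805857.595306…
Multiplication/division keeps the fewest significant figures: 6839.3 → 5 s.f., 0.08599 → 4 s.f., 9.3 × 10^2 → 2 s.f., 6.7871 × 10^-1 → 5 s.f.; limit is 2.
Rounded to 2 significant figures: 8.1 × 10^5.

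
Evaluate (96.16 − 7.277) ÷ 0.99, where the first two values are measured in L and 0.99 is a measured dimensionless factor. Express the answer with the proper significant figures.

90. L

96.16 L − 7.277 L = 88.883 L; the difference is limited to 2 decimal places (4 s.f.).
Carrying full precision, 88.883 ÷ 0.99 = 89.7808080808… L; 0.99 has 2 s.f., so the result keeps min(4, 2) = 2 s.f.
Rounded to 2 significant figures: 90. L.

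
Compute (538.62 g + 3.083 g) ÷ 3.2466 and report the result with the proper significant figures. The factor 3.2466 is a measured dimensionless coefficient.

538.62 g + 3.083 g = 541.703 g; the sum is limited to 2 decimal places (5 s.f.).
Carrying full precision, 541.703 ÷ 3.2466 = 166.852399433… g; 3.2466 has 5 s.f., so the result keeps min(5, 5) = 5 s.f.
Rounded to 5 significant figures: 1.6685 × 10^2 g.

1.6685 × 10^2 g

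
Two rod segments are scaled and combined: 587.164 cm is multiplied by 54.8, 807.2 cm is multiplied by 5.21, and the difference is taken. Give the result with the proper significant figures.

2.80 × 10^4 cm

587.164 × 54.8 = 32176.5872 → 3.22 × 10^4 cm (3 s.f., last digit at the 10^2 place).
807.2 × 5.21 = 4205.512 → 4.21 × 10^3 cm (3 s.f., last digit at the 10^1 place).
Difference: 27971.0752 cm; keep the coarser place, 10^2.
Result: 2.80 × 10^4 cm.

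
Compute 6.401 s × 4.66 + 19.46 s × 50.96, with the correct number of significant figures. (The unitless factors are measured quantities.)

6.401 × 4.66 = 29.82866 → 29.8 s (3 s.f., last digit at the 10^-1 place).
19.46 × 50.96 = 991.6816 → 991.7 s (4 s.f., last digit at the 10^-1 place).
Sum: 1021.51026 s; keep the coarser place, 10^-1.
Result: 1021.5 s.

1021.5 s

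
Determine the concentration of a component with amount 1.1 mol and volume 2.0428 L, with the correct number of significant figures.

5.4 × 10^-1 mol/L

concentration = 1.1 mol ÷ 2.0428 L = 0.538476600744… mol/L.
1.1 has 2 significant figures; 2.0428 has 5.
Division/multiplication keeps the fewest: 2 significant figures.
Rounded: 5.4 × 10^-1 mol/L.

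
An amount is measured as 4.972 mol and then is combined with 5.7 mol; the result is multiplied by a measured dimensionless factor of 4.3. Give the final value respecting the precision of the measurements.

46 mol

4.972 mol + 5.7 mol = 10.672 mol; the sum is limited to 1 decimal place (3 s.f.).
Carrying full precision, 10.672 × 4.3 = 45.8896 mol; 4.3 has 2 s.f., so the result keeps min(3, 2) = 2 s.f.
Rounded to 2 significant figures: 46 mol.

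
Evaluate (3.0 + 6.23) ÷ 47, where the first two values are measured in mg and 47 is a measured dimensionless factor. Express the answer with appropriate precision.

2.0 × 10^-1 mg

3.0 mg + 6.23 mg = 9.23 mg; the sum is limited to 1 decimal place (2 s.f.).
Carrying full precision, 9.23 ÷ 47 = 0.196382978723… mg; 47 has 2 s.f., so the result keeps min(2, 2) = 2 s.f.
Rounded to 2 significant figures: 2.0 × 10^-1 mg.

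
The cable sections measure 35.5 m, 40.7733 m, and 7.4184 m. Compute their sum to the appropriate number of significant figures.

83.7 m

35.5 m + 40.7733 m + 7.4184 m = 83.6917 m.
Addition/subtraction keeps the fewest decimal places: 35.5 → 1 decimal place, 40.7733 → 4 decimal places, 7.4184 → 4 decimal places; limit is 1.
Rounded to 1 decimal place: 83.7 m.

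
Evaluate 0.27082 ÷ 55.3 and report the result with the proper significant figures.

0.27082 ÷ 55.3 = 0.0048972875226…
Multiplication/division keeps the fewest significant figures: 0.27082 → 5 s.f., 55.3 → 3 s.f.; limit is 3.
Rounded to 3 significant figures: 4.90 × 10^-3.

4.90 × 10^-3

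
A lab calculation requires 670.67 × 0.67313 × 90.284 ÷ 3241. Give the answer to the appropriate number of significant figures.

670.67 × 0.67313 × 90.284 ÷ 3241 = 12.5759148407…
Multiplication/division keeps the fewest significant figures: 670.67 → 5 s.f., 0.67313 → 5 s.f., 90.284 → 5 s.f., 3241 → 4 s.f.; limit is 4.
Rounded to 4 significant figures: 12.58.

12.58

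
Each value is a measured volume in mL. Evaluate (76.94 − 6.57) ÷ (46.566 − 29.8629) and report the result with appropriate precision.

4.213

76.94 − 6.57 = 70.37, limited to 2 d.p. → 4 s.f.; 46.566 − 29.8629 = 16.7031, limited to 3 d.p. → 5 s.f.
Carrying full precision, 70.37 ÷ 16.7031 = 4.21299040298…; keep min(4, 5) = 4 s.f.
Rounded to 4 significant figures: 4.213.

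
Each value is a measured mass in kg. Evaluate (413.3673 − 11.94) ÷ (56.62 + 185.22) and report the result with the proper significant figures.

1.6599

413.3673 − 11.94 = 401.4273, limited to 2 d.p. → 5 s.f.; 56.62 + 185.22 = 241.84, limited to 2 d.p. → 5 s.f.
Carrying full precision, 401.4273 ÷ 241.84 = 1.65988794244…; keep min(5, 5) = 5 s.f.
Rounded to 5 significant figures: 1.6599.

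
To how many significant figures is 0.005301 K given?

0.005301: leading zeros are not significant; zeros between nonzero digits are significant.

4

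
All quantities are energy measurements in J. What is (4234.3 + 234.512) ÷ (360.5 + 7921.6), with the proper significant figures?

4234.3 + 234.512 = 4468.812, limited to 1 d.p. → 5 s.f.; 360.5 + 7921.6 = 8282.1, limited to 1 d.p. → 5 s.f.
Carrying full precision, 4468.812 ÷ 8282.1 = 0.539574745536…; keep min(5, 5) = 5 s.f.
Rounded to 5 significant figures: 0.53957.

0.53957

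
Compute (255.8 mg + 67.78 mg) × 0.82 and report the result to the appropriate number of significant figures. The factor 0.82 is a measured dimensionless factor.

2.7 × 10² mg

255.8 mg + 67.78 mg = 323.58 mg; the sum is limited to 1 decimal place (4 s.f.).
Carrying full precision, 323.58 × 0.82 = 265.3356 mg; 0.82 has 2 s.f., so the result keeps min(4, 2) = 2 s.f.
Rounded to 2 significant figures: 2.7 × 10² mg.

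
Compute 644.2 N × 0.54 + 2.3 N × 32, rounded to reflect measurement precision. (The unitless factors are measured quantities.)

644.2 × 0.54 = 347.868 → 3.5 × 10^2 N (2 s.f., last digit at the 10^1 place).
2.3 × 32 = 73.6 → 74 N (2 s.f., last digit at the 10^0 place).
Sum: 421.468 N; keep the coarser place, 10^1.
Result: 4.2 × 10^2 N.

4.2 × 10^2 N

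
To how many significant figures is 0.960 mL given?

0.960: leading zeros are not significant; trailing zeros after a decimal point are significant.

3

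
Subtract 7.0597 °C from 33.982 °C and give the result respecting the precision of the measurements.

33.982 °C − 7.0597 °C = 26.9223 °C.
Addition/subtraction keeps the fewest decimal places: 33.982 → 3 decimal places, 7.0597 → 4 decimal places; limit is 3.
Rounded to 3 decimal places: 26.922 °C.

26.922 °C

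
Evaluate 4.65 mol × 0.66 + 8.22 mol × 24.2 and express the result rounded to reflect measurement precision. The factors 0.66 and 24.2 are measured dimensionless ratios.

4.65 × 0.66 = 3.069 → 3.1 mol (2 s.f., last digit at the 10^-1 place).
8.22 × 24.2 = 198.924 → 199 mol (3 s.f., last digit at the 10^0 place).
Sum: 201.993 mol; keep the coarser place, 10^0.
Result: 202 mol.

202 mol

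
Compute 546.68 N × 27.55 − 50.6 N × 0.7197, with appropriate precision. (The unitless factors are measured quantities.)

546.68 × 27.55 = 15061.034 → 1.506 × 10^4 N (4 s.f., last digit at the 10^1 place).
50.6 × 0.7197 = 36.41682 → 36.4 N (3 s.f., last digit at the 10^-1 place).
Difference: 15024.61718 N; keep the coarser place, 10^1.
Result: 1.502 × 10^4 N.

1.502 × 10^4 N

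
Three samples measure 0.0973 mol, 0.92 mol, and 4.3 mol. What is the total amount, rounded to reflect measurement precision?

5.3 mol

0.0973 mol + 0.92 mol + 4.3 mol = 5.3173 mol.
Addition/subtraction keeps the fewest decimal places: 0.0973 → 4 decimal places, 0.92 → 2 decimal places, 4.3 → 1 decimal place; limit is 1.
Rounded to 1 decimal place: 5.3 mol.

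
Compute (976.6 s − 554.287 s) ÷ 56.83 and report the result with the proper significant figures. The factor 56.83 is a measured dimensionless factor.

7.431 s

976.6 s − 554.287 s = 422.313 s; the difference is limited to 1 decimal place (4 s.f.).
Carrying full precision, 422.313 ÷ 56.83 = 7.43116311807… s; 56.83 has 4 s.f., so the result keeps min(4, 4) = 4 s.f.
Rounded to 4 significant figures: 7.431 s.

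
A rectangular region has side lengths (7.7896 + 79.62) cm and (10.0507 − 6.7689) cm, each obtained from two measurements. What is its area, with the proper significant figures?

7.7896 + 79.62 = 87.4096, limited to 2 d.p. → 4 s.f.; 10.0507 − 6.7689 = 3.2818, limited to 4 d.p. → 5 s.f.
Carrying full precision, 87.4096 × 3.2818 = 286.86082528; keep min(4, 5) = 4 s.f.
Rounded to 4 significant figures: 286.9 cm².

286.9 cm²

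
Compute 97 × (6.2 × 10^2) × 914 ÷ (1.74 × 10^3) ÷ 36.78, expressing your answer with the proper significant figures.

8.6 × 10^2

97 × (6.2 × 10^2) × 914 ÷ (1.74 × 10^3) ÷ 36.78 = 858.911952398…
Multiplication/division keeps the fewest significant figures: 97 → 2 s.f., 6.2 × 10^2 → 2 s.f., 914 → 3 s.f., 1.74 × 10^3 → 3 s.f., 36.78 → 4 s.f.; limit is 2.
Rounded to 2 significant figures: 8.6 × 10^2.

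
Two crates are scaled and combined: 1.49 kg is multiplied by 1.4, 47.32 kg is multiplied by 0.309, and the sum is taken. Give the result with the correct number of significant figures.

16.7 kg

1.49 × 1.4 = 2.086 → 2.1 kg (2 s.f., last digit at the 10^-1 place).
47.32 × 0.309 = 14.62188 → 14.6 kg (3 s.f., last digit at the 10^-1 place).
Sum: 16.70788 kg; keep the coarser place, 10^-1.
Result: 16.7 kg.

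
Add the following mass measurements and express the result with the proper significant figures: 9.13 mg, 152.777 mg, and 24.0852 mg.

9.13 mg + 152.777 mg + 24.0852 mg = 185.9922 mg.
Addition/subtraction keeps the fewest decimal places: 9.13 → 2 decimal places, 152.777 → 3 decimal places, 24.0852 → 4 decimal places; limit is 2.
Rounded to 2 decimal places: 185.99 mg.

185.99 mg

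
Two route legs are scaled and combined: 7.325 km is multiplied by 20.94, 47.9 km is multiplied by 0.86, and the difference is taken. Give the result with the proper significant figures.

7.325 × 20.94 = 153.3855 → 153.4 km (4 s.f., last digit at the 10^-1 place).
47.9 × 0.86 = 41.194 → 41 km (2 s.f., last digit at the 10^0 place).
Difference: 112.1915 km; keep the coarser place, 10^0.
Result: 112 km.

112 km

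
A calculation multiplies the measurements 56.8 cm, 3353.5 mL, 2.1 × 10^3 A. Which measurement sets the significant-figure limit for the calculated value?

56.8 cm → 3 s.f.; 3353.5 mL → 5 s.f.; 2.1 × 10^3 A → 2 s.f.
The fewest is 2 significant figures, from 2.1 × 10^3 A.

2.1 × 10^3 A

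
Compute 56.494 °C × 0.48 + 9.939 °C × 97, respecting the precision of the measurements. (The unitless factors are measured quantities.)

56.494 × 0.48 = 27.11712 → 27 °C (2 s.f., last digit at the 10^0 place).
9.939 × 97 = 964.083 → 9.6 × 10² °C (2 s.f., last digit at the 10^1 place).
Sum: 991.20012 °C; keep the coarser place, 10^1.
Result: 9.9 × 10² °C.

9.9 × 10² °C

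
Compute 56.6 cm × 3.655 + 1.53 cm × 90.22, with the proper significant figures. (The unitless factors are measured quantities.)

345 cm

56.6 × 3.655 = 206.873 → 207 cm (3 s.f., last digit at the 10^0 place).
1.53 × 90.22 = 138.0366 → 138 cm (3 s.f., last digit at the 10^0 place).
Sum: 344.9096 cm; keep the coarser place, 10^0.
Result: 345 cm.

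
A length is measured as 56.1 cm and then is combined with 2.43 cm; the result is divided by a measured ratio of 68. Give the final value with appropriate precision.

56.1 cm + 2.43 cm = 58.53 cm; the sum is limited to 1 decimal place (3 s.f.).
Carrying full precision, 58.53 ÷ 68 = 0.860735294118… cm; 68 has 2 s.f., so the result keeps min(3, 2) = 2 s.f.
Rounded to 2 significant figures: 0.86 cm.

0.86 cm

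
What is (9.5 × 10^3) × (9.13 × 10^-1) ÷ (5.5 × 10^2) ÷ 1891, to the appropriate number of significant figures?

0.0083

(9.5 × 10^3) × (9.13 × 10^-1) ÷ (5.5 × 10^2) ÷ 1891 = 0.00833950290851…
Multiplication/division keeps the fewest significant figures: 9.5 × 10^3 → 2 s.f., 9.13 × 10^-1 → 3 s.f., 5.5 × 10^2 → 2 s.f., 1891 → 4 s.f.; limit is 2.
Rounded to 2 significant figures: 0.0083.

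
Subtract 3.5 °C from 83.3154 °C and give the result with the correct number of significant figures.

83.3154 °C − 3.5 °C = 79.8154 °C.
Addition/subtraction keeps the fewest decimal places: 83.3154 → 4 decimal places, 3.5 → 1 decimal place; limit is 1.
Rounded to 1 decimal place: 79.8 °C.

79.8 °C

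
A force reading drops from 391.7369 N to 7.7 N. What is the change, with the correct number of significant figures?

384.0 N

391.7369 N − 7.7 N = 384.0369 N.
Addition/subtraction keeps the fewest decimal places: 391.7369 → 4 decimal places, 7.7 → 1 decimal place; limit is 1.
Rounded to 1 decimal place: 384.0 N.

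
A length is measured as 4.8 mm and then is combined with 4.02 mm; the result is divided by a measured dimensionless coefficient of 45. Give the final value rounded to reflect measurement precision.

4.8 mm + 4.02 mm = 8.82 mm; the sum is limited to 1 decimal place (2 s.f.).
Carrying full precision, 8.82 ÷ 45 = 0.196 mm; 45 has 2 s.f., so the result keeps min(2, 2) = 2 s.f.
Rounded to 2 significant figures: 0.20 mm.

0.20 mm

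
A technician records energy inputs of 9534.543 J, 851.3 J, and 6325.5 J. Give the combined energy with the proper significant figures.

9534.543 J + 851.3 J + 6325.5 J = 16711.343 J.
Addition/subtraction keeps the fewest decimal places: 9534.543 → 3 decimal places, 851.3 → 1 decimal place, 6325.5 → 1 decimal place; limit is 1.
Rounded to 1 decimal place: 16711.3 J.

16711.3 J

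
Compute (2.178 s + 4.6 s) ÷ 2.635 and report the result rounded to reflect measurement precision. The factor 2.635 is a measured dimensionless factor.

2.6 s

2.178 s + 4.6 s = 6.778 s; the sum is limited to 1 decimal place (2 s.f.).
Carrying full precision, 6.778 ÷ 2.635 = 2.57229601518… s; 2.635 has 4 s.f., so the result keeps min(2, 4) = 2 s.f.
Rounded to 2 significant figures: 2.6 s.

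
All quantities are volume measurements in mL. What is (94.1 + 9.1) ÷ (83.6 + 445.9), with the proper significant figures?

0.1949

94.1 + 9.1 = 103.2, limited to 1 d.p. → 4 s.f.; 83.6 + 445.9 = 529.5, limited to 1 d.p. → 4 s.f.
Carrying full precision, 103.2 ÷ 529.5 = 0.194900849858…; keep min(4, 4) = 4 s.f.
Rounded to 4 significant figures: 0.1949.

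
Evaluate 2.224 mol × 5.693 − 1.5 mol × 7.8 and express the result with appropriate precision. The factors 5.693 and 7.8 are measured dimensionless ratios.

1 mol

2.224 × 5.693 = 12.661232 → 12.66 mol (4 s.f., last digit at the 10^-2 place).
1.5 × 7.8 = 11.7 → 12 mol (2 s.f., last digit at the 10^0 place).
Difference: 0.961232 mol; keep the coarser place, 10^0.
Result: 1 mol.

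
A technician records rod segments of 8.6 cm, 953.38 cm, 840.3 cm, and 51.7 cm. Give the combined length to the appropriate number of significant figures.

8.6 cm + 953.38 cm + 840.3 cm + 51.7 cm = 1853.98 cm.
Addition/subtraction keeps the fewest decimal places: 8.6 → 1 decimal place, 953.38 → 2 decimal places, 840.3 → 1 decimal place, 51.7 → 1 decimal place; limit is 1.
Rounded to 1 decimal place: 1.8540 × 10^3 cm.

1.8540 × 10^3 cm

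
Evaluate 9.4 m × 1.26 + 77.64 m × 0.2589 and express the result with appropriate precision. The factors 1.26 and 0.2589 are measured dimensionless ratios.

32 m

9.4 × 1.26 = 11.844 → 12 m (2 s.f., last digit at the 10^0 place).
77.64 × 0.2589 = 20.100996 → 20.10 m (4 s.f., last digit at the 10^-2 place).
Sum: 31.944996 m; keep the coarser place, 10^0.
Result: 32 m.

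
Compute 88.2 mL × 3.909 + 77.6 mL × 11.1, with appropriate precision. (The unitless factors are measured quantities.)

88.2 × 3.909 = 344.7738 → 345 mL (3 s.f., last digit at the 10^0 place).
77.6 × 11.1 = 861.36 → 861 mL (3 s.f., last digit at the 10^0 place).
Sum: 1206.1338 mL; keep the coarser place, 10^0.
Result: 1206 mL.

1206 mL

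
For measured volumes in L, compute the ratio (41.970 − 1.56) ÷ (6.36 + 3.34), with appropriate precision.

41.970 − 1.56 = 40.410, limited to 2 d.p. → 4 s.f.; 6.36 + 3.34 = 9.70, limited to 2 d.p. → 3 s.f.
Carrying full precision, 40.410 ÷ 9.70 = 4.16597938144…; keep min(4, 3) = 3 s.f.
Rounded to 3 significant figures: 4.17.

4.17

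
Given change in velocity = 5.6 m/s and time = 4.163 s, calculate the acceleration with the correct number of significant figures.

acceleration = 5.6 m/s ÷ 4.163 s = 1.34518376171… m/s².
5.6 has 2 significant figures; 4.163 has 4.
Division/multiplication keeps the fewest: 2 significant figures.
Rounded: 1.3 m/s².

1.3 m/s²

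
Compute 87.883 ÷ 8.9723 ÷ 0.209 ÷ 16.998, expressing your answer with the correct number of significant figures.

2.76

87.883 ÷ 8.9723 ÷ 0.209 ÷ 16.998 = 2.75712830228…
Multiplication/division keeps the fewest significant figures: 87.883 → 5 s.f., 8.9723 → 5 s.f., 0.209 → 3 s.f., 16.998 → 5 s.f.; limit is 3.
Rounded to 3 significant figures: 2.76.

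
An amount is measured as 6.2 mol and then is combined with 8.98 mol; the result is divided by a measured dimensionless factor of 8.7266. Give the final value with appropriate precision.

1.74 mol

6.2 mol + 8.98 mol = 15.18 mol; the sum is limited to 1 decimal place (3 s.f.).
Carrying full precision, 15.18 ÷ 8.7266 = 1.73950908716… mol; 8.7266 has 5 s.f., so the result keeps min(3, 5) = 3 s.f.
Rounded to 3 significant figures: 1.74 mol.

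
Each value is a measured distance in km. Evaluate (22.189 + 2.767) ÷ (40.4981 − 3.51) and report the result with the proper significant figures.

22.189 + 2.767 = 24.956, limited to 3 d.p. → 5 s.f.; 40.4981 − 3.51 = 36.9881, limited to 2 d.p. → 4 s.f.
Carrying full precision, 24.956 ÷ 36.9881 = 0.674703485716…; keep min(5, 4) = 4 s.f.
Rounded to 4 significant figures: 6.747 × 10⁻¹.

6.747 × 10⁻¹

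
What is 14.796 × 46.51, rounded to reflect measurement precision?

688.2

14.796 × 46.51 = 688.16196
Multiplication/division keeps the fewest significant figures: 14.796 → 5 s.f., 46.51 → 4 s.f.; limit is 4.
Rounded to 4 significant figures: 688.2.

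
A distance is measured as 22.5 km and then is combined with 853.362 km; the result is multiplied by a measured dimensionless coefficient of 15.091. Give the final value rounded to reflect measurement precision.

22.5 km + 853.362 km = 875.862 km; the sum is limited to 1 decimal place (4 s.f.).
Carrying full precision, 875.862 × 15.091 = 13217.633442 km; 15.091 has 5 s.f., so the result keeps min(4, 5) = 4 s.f.
Rounded to 4 significant figures: 1.322 × 10^4 km.

1.322 × 10^4 km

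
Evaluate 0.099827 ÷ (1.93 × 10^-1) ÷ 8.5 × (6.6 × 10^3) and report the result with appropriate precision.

4.0 × 10^2

0.099827 ÷ (1.93 × 10^-1) ÷ 8.5 × (6.6 × 10^3) = 401.620359646…
Multiplication/division keeps the fewest significant figures: 0.099827 → 5 s.f., 1.93 × 10^-1 → 3 s.f., 8.5 → 2 s.f., 6.6 × 10^3 → 2 s.f.; limit is 2.
Rounded to 2 significant figures: 4.0 × 10^2.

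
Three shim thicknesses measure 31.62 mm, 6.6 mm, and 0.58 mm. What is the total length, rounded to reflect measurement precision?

38.8 mm

31.62 mm + 6.6 mm + 0.58 mm = 38.80 mm.
Addition/subtraction keeps the fewest decimal places: 31.62 → 2 decimal places, 6.6 → 1 decimal place, 0.58 → 2 decimal places; limit is 1.
Rounded to 1 decimal place: 38.8 mm.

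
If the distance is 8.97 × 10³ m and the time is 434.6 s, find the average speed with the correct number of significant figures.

average speed = 8.97 × 10³ m ÷ 434.6 s = 20.6396686608… m/s.
8.97 × 10³ has 3 significant figures; 434.6 has 4.
Division/multiplication keeps the fewest: 3 significant figures.
Rounded: 20.6 m/s.

20.6 m/s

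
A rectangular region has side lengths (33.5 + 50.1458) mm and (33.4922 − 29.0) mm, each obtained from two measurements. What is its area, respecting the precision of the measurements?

3.8 × 10² mm²

33.5 + 50.1458 = 83.6458, limited to 1 d.p. → 3 s.f.; 33.4922 − 29.0 = 4.4922, limited to 1 d.p. → 2 s.f.
Carrying full precision, 83.6458 × 4.4922 = 375.75366276; keep min(3, 2) = 2 s.f.
Rounded to 2 significant figures: 3.8 × 10² mm².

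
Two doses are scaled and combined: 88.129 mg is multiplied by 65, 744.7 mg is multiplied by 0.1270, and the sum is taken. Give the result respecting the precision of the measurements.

88.129 × 65 = 5728.385 → 5.7 × 10³ mg (2 s.f., last digit at the 10^2 place).
744.7 × 0.1270 = 94.5769 → 94.58 mg (4 s.f., last digit at the 10^-2 place).
Sum: 5822.9619 mg; keep the coarser place, 10^2.
Result: 5.8 × 10³ mg.

5.8 × 10³ mg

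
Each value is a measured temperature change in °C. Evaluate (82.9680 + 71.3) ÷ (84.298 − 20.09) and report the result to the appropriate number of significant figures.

82.9680 + 71.3 = 154.2680, limited to 1 d.p. → 4 s.f.; 84.298 − 20.09 = 64.208, limited to 2 d.p. → 4 s.f.
Carrying full precision, 154.2680 ÷ 64.208 = 2.40262895589…; keep min(4, 4) = 4 s.f.
Rounded to 4 significant figures: 2.403.

2.403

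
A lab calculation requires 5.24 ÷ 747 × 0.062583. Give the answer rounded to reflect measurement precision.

4.39 × 10^-4

5.24 ÷ 747 × 0.062583 = 0.000439002570281…
Multiplication/division keeps the fewest significant figures: 5.24 → 3 s.f., 747 → 3 s.f., 0.062583 → 5 s.f.; limit is 3.
Rounded to 3 significant figures: 4.39 × 10^-4.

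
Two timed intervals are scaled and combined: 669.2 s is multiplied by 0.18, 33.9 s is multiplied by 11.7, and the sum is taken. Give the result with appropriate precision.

5.2 × 10^2 s

669.2 × 0.18 = 120.456 → 1.2 × 10^2 s (2 s.f., last digit at the 10^1 place).
33.9 × 11.7 = 396.63 → 397 s (3 s.f., last digit at the 10^0 place).
Sum: 517.086 s; keep the coarser place, 10^1.
Result: 5.2 × 10^2 s.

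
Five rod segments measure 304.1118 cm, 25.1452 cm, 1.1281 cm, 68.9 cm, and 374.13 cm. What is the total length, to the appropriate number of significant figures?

304.1118 cm + 25.1452 cm + 1.1281 cm + 68.9 cm + 374.13 cm = 773.4151 cm.
Addition/subtraction keeps the fewest decimal places: 304.1118 → 4 decimal places, 25.1452 → 4 decimal places, 1.1281 → 4 decimal places, 68.9 → 1 decimal place, 374.13 → 2 decimal places; limit is 1.
Rounded to 1 decimal place: 773.4 cm.

773.4 cm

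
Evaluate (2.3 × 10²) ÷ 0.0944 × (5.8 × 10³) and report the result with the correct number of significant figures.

(2.3 × 10²) ÷ 0.0944 × (5.8 × 10³) = 14131355.9322…
Multiplication/division keeps the fewest significant figures: 2.3 × 10² → 2 s.f., 0.0944 → 3 s.f., 5.8 × 10³ → 2 s.f.; limit is 2.
Rounded to 2 significant figures: 1.4 × 10⁷.

1.4 × 10⁷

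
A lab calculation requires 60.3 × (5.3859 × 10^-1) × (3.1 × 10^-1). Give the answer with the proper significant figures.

60.3 × (5.3859 × 10^-1) × (3.1 × 10^-1) = 10.06786287
Multiplication/division keeps the fewest significant figures: 60.3 → 3 s.f., 5.3859 × 10^-1 → 5 s.f., 3.1 × 10^-1 → 2 s.f.; limit is 2.
Rounded to 2 significant figures: 1.0 × 10^1.

1.0 × 10^1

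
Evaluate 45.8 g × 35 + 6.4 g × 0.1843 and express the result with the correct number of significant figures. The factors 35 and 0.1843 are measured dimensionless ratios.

1.6 × 10³ g

45.8 × 35 = 1603 → 1.6 × 10³ g (2 s.f., last digit at the 10^2 place).
6.4 × 0.1843 = 1.17952 → 1.2 g (2 s.f., last digit at the 10^-1 place).
Sum: 1604.17952 g; keep the coarser place, 10^2.
Result: 1.6 × 10³ g.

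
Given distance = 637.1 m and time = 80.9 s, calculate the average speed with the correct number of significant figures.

7.88 m/s

average speed = 637.1 m ÷ 80.9 s = 7.87515451174… m/s.
637.1 has 4 significant figures; 80.9 has 3.
Division/multiplication keeps the fewest: 3 significant figures.
Rounded: 7.88 m/s.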